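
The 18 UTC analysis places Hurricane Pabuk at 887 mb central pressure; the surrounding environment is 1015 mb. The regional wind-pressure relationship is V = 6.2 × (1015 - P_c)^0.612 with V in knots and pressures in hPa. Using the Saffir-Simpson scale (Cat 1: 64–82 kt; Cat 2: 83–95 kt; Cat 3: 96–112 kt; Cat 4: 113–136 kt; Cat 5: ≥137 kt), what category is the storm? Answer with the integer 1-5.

4

ΔP = 1015 − 887 = 128 mb.
V ≈ 6.2 × 128^0.612 = 6.2 × 19.48 ≈ 121 kt.
121 kt falls in the Category 4 band.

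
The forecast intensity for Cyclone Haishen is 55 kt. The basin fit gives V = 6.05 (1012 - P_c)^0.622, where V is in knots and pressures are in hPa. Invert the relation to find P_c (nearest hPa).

ΔP = (V / 6.05)^(1/0.622) = (55/6.05)^1.608.
55/6.05 = 9.091; 9.091^1.608 ≈ 34.77 hPa.
P_c = 1012 − 34.77 = 977.23 ≈ 977 hPa.

977 hPa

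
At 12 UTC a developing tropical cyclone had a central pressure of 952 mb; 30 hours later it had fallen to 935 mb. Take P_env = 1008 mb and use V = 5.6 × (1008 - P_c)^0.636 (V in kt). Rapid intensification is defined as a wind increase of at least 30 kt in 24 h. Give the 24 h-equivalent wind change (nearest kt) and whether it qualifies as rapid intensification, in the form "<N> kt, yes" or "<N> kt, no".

11 kt, no

V₁: ΔP = 56, V ≈ 5.6 × 56^0.636 ≈ 72.45 kt.
V₂: ΔP = 73, V ≈ 5.6 × 73^0.636 ≈ 85.76 kt.
ΔV over 30 h = 13.31 kt → 24 h equivalent = 13.31 × 24/30 ≈ 10.65 kt.
11 kt < 30 kt ⇒ not rapid intensification.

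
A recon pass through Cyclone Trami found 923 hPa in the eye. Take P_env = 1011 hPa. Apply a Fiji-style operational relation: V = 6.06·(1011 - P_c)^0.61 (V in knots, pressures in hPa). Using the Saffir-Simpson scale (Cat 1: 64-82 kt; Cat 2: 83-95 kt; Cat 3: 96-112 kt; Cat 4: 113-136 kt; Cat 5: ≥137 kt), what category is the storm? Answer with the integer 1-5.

2

ΔP = 1011 − 923 = 88 hPa.
V ≈ 6.06 × 88^0.61 = 6.06 × 15.35 ≈ 93 kt.
93 kt falls in the Category 2 band.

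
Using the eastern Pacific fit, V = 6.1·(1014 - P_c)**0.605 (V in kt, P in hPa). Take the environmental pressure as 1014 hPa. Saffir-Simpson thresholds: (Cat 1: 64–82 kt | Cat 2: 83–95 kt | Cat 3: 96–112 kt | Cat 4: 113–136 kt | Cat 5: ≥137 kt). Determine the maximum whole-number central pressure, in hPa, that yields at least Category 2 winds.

Category 2 begins at V = 83 kt.
Required ΔP = (83/6.1)^(1/0.605) = 13.607^1.653 ≈ 74.81 hPa.
P_c ≤ 1014 − 74.81 = 939.19, so the highest integer P_c is 939 hPa.

939 hPa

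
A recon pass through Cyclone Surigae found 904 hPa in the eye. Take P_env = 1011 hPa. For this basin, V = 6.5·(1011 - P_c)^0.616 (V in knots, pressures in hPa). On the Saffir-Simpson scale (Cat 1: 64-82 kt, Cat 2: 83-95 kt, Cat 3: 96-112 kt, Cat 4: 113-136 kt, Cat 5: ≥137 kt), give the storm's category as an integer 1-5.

ΔP = 1011 − 904 = 107 hPa.
V ≈ 6.5 × 107^0.616 = 6.5 × 17.79 ≈ 116 kt.
116 kt falls in the Category 4 band.

4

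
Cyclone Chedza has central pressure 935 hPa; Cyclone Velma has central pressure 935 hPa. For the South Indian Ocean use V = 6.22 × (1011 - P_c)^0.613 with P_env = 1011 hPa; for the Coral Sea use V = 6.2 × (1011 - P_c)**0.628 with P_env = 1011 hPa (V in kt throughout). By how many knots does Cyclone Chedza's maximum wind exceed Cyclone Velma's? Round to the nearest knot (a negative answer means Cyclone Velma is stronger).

-6 kt

Cyclone Chedza: ΔP = 76; V ≈ 6.22 × 76^0.613 ≈ 88.46 kt.
Cyclone Velma: ΔP = 76; V ≈ 6.2 × 76^0.628 ≈ 94.09 kt.
Difference ≈ 88.46 − 94.09 = -5.63 → -6 kt.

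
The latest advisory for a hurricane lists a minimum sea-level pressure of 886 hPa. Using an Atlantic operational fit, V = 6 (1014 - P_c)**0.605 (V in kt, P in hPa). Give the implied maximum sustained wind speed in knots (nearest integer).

113 kt

ΔP = 1014 − 886 = 128 hPa.
128^0.605 ≈ 18.831.
V ≈ 6 × 18.831 ≈ 113.0 kt.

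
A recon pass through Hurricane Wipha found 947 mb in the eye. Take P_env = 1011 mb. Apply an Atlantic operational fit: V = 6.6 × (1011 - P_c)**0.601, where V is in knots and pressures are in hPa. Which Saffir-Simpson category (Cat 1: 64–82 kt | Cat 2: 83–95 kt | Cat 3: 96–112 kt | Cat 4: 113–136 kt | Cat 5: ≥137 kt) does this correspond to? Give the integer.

ΔP = 1011 − 947 = 64 mb.
V ≈ 6.6 × 64^0.601 = 6.6 × 12.18 ≈ 80 kt.
80 kt falls in the Category 1 band.

1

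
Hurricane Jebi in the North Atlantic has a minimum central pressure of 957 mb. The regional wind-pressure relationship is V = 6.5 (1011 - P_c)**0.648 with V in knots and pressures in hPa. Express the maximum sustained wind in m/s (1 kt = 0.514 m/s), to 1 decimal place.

ΔP = 1011 − 957 = 54 mb.
V ≈ 6.5 × 54^0.648 = 6.5 × 13.261 ≈ 86.199 kt.
86.199 × 0.514 ≈ 44.31 m/s → 44.3 m/s.

44.3 m/s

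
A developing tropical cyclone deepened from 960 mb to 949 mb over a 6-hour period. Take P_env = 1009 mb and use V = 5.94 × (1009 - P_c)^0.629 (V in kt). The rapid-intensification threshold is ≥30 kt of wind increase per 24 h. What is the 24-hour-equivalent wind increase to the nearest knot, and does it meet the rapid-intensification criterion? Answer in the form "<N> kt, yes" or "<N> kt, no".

37 kt, yes

V₁: ΔP = 49, V ≈ 5.94 × 49^0.629 ≈ 68.69 kt.
V₂: ΔP = 60, V ≈ 5.94 × 60^0.629 ≈ 78.03 kt.
ΔV over 6 h = 9.34 kt → 24 h equivalent = 9.34 × 24/6 ≈ 37.36 kt.
37 kt ≥ 30 kt ⇒ rapid intensification.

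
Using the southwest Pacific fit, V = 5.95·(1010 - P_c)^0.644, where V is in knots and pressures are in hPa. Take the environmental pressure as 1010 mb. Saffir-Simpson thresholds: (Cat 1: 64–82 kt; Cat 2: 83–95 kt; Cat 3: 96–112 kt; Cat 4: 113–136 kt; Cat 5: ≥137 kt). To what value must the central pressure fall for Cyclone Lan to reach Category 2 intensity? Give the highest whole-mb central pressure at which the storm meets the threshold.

Category 2 begins at V = 83 kt.
Required ΔP = (83/5.95)^(1/0.644) = 13.950^1.553 ≈ 59.88 mb.
P_c ≤ 1010 − 59.88 = 950.12, so the highest integer P_c is 950 mb.

950 mb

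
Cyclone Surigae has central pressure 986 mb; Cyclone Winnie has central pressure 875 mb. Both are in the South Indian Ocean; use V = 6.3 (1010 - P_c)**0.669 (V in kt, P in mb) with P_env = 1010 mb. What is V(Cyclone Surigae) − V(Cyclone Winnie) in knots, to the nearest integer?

-115 kt

Cyclone Surigae: ΔP = 24; V ≈ 6.3 × 24^0.669 ≈ 52.81 kt.
Cyclone Winnie: ΔP = 135; V ≈ 6.3 × 135^0.669 ≈ 167.70 kt.
Difference ≈ 52.81 − 167.70 = -114.89 → -115 kt.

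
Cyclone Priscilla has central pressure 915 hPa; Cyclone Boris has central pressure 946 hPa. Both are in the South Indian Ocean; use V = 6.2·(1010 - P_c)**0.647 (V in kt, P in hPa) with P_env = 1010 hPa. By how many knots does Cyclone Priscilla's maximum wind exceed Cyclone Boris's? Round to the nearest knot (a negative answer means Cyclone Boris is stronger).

Cyclone Priscilla: ΔP = 95; V ≈ 6.2 × 95^0.647 ≈ 118.03 kt.
Cyclone Boris: ΔP = 64; V ≈ 6.2 × 64^0.647 ≈ 91.41 kt.
Difference ≈ 118.03 − 91.41 = 26.62 → 27 kt.

27 kt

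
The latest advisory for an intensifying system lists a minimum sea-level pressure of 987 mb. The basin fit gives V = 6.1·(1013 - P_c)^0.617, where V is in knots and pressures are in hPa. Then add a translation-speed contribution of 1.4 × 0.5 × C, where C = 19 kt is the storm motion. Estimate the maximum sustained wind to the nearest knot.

59 kt

ΔP = 1013 − 987 = 26 mb.
26^0.617 ≈ 7.465.
V ≈ 6.1 × 7.465 ≈ 45.5 kt.
Translation term: 1.4 × 0.5 × 19 = 13.3 kt.
Corrected V ≈ 58.8 kt → 59 kt.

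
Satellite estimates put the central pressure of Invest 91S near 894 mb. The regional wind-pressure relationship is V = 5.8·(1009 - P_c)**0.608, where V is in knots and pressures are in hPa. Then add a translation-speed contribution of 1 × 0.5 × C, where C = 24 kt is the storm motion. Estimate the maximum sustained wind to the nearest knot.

ΔP = 1009 − 894 = 115 mb.
115^0.608 ≈ 17.902.
V ≈ 5.8 × 17.902 ≈ 103.8 kt.
Translation term: 1 × 0.5 × 24 = 12 kt.
Corrected V ≈ 115.8 kt → 116 kt.

116 kt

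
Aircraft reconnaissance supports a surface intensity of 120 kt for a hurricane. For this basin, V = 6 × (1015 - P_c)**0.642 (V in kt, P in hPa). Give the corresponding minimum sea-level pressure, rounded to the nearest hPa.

ΔP = (V / 6)^(1/0.642) = (120/6)^1.558.
120/6 = 20.000; 20.000^1.558 ≈ 106.30 hPa.
P_c = 1015 − 106.30 = 908.70 ≈ 909 hPa.

909 hPa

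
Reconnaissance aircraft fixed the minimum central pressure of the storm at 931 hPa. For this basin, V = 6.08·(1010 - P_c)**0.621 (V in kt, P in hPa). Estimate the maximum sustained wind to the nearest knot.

ΔP = 1010 − 931 = 79 hPa.
79^0.621 ≈ 15.081.
V ≈ 6.08 × 15.081 ≈ 91.7 kt.

92 kt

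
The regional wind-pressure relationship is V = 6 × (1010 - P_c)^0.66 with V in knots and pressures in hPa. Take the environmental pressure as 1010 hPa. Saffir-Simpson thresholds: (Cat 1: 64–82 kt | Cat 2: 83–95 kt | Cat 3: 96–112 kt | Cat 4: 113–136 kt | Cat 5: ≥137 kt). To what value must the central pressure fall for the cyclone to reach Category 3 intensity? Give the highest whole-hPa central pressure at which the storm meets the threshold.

943 hPa

Category 3 begins at V = 96 kt.
Required ΔP = (96/6)^(1/0.66) = 16.000^1.515 ≈ 66.75 hPa.
P_c ≤ 1010 − 66.75 = 943.25, so the highest integer P_c is 943 hPa.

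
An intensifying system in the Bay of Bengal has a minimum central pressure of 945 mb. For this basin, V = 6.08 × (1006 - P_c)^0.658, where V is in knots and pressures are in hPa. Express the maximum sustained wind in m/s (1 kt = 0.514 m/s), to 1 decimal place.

ΔP = 1006 − 945 = 61 mb.
V ≈ 6.08 × 61^0.658 = 6.08 × 14.954 ≈ 90.918 kt.
90.918 × 0.514 ≈ 46.73 m/s → 46.7 m/s.

46.7 m/s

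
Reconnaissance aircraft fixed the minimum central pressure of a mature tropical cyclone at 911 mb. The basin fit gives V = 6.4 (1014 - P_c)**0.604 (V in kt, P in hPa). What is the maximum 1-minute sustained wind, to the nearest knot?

105 kt

ΔP = 1014 − 911 = 103 mb.
103^0.604 ≈ 16.434.
V ≈ 6.4 × 16.434 ≈ 105.2 kt.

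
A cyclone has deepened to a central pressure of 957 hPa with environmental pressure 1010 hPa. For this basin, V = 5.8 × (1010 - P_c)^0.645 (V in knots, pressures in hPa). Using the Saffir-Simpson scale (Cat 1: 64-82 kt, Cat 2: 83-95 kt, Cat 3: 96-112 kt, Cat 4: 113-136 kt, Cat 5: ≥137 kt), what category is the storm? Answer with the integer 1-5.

1

ΔP = 1010 − 957 = 53 hPa.
V ≈ 5.8 × 53^0.645 = 5.8 × 12.95 ≈ 75 kt.
75 kt falls in the Category 1 band.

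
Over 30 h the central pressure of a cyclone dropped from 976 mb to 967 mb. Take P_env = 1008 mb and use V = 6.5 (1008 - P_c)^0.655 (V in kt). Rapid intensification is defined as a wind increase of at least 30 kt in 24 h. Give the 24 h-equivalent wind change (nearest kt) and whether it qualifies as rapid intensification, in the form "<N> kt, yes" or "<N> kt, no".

V₁: ΔP = 32, V ≈ 6.5 × 32^0.655 ≈ 62.92 kt.
V₂: ΔP = 41, V ≈ 6.5 × 41^0.655 ≈ 74.01 kt.
ΔV over 30 h = 11.09 kt → 24 h equivalent = 11.09 × 24/30 ≈ 8.87 kt.
9 kt < 30 kt ⇒ not rapid intensification.

9 kt, no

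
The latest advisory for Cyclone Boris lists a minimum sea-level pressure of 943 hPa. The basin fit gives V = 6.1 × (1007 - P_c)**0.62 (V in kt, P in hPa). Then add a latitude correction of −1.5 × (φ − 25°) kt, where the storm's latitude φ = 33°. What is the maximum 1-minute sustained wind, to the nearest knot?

68 kt

ΔP = 1007 − 943 = 64 hPa.
64^0.62 ≈ 13.177.
V ≈ 6.1 × 13.177 ≈ 80.4 kt.
Latitude correction: −1.5 × (33 − 25) = -12 kt.
Corrected V ≈ 68.4 kt → 68 kt.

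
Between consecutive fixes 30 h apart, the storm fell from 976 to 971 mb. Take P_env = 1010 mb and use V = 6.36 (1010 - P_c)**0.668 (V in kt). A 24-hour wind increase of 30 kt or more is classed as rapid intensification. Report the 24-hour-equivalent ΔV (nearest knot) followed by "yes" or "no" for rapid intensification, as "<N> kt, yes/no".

V₁: ΔP = 34, V ≈ 6.36 × 34^0.668 ≈ 67.06 kt.
V₂: ΔP = 39, V ≈ 6.36 × 39^0.668 ≈ 73.50 kt.
ΔV over 30 h = 6.44 kt → 24 h equivalent = 6.44 × 24/30 ≈ 5.15 kt.
5 kt < 30 kt ⇒ not rapid intensification.

5 kt, no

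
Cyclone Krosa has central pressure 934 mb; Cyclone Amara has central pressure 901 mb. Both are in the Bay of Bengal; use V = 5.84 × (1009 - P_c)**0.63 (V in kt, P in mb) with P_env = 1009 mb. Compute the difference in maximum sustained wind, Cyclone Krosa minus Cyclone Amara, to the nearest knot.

-23 kt

Cyclone Krosa: ΔP = 75; V ≈ 5.84 × 75^0.63 ≈ 88.65 kt.
Cyclone Amara: ΔP = 108; V ≈ 5.84 × 108^0.63 ≈ 111.55 kt.
Difference ≈ 88.65 − 111.55 = -22.90 → -23 kt.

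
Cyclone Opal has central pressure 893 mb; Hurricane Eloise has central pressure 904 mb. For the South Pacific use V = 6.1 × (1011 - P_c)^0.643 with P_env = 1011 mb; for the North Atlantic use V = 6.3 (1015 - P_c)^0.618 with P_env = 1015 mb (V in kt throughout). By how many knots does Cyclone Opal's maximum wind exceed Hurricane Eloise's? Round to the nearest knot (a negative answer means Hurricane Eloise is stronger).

15 kt

Cyclone Opal: ΔP = 118; V ≈ 6.1 × 118^0.643 ≈ 131.08 kt.
Hurricane Eloise: ΔP = 111; V ≈ 6.3 × 111^0.618 ≈ 115.70 kt.
Difference ≈ 131.08 − 115.70 = 15.38 → 15 kt.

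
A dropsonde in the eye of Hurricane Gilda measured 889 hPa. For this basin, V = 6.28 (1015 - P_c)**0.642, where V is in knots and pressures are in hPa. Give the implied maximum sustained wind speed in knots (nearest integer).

ΔP = 1015 − 889 = 126 hPa.
126^0.642 ≈ 22.307.
V ≈ 6.28 × 22.307 ≈ 140.1 kt.

140 kt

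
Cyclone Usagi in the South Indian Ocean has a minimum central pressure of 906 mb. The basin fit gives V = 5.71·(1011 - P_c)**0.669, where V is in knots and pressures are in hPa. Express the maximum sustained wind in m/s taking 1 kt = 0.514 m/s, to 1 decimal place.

66.0 m/s

ΔP = 1011 − 906 = 105 mb.
V ≈ 5.71 × 105^0.669 = 5.71 × 22.500 ≈ 128.473 kt.
128.473 × 0.514 ≈ 66.04 m/s → 66.0 m/s.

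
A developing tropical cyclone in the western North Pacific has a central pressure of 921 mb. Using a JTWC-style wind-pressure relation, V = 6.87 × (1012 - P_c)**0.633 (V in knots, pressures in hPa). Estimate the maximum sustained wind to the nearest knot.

119 kt

ΔP = 1012 − 921 = 91 mb.
91^0.633 ≈ 17.381.
V ≈ 6.87 × 17.381 ≈ 119.4 kt.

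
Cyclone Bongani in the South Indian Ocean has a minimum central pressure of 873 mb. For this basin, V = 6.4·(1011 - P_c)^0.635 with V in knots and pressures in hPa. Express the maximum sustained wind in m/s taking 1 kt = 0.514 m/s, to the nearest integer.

ΔP = 1011 − 873 = 138 mb.
V ≈ 6.4 × 138^0.635 = 6.4 × 22.847 ≈ 146.219 kt.
146.219 × 0.514 ≈ 75.16 m/s → 75 m/s.

75 m/s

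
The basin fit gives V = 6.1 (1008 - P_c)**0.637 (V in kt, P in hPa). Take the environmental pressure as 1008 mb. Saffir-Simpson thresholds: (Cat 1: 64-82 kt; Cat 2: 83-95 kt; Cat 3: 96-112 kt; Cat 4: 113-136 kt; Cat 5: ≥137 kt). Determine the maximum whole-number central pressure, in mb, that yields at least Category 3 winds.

932 mb

Category 3 begins at V = 96 kt.
Required ΔP = (96/6.1)^(1/0.637) = 15.738^1.570 ≈ 75.69 mb.
P_c ≤ 1008 − 75.69 = 932.31, so the highest integer P_c is 932 mb.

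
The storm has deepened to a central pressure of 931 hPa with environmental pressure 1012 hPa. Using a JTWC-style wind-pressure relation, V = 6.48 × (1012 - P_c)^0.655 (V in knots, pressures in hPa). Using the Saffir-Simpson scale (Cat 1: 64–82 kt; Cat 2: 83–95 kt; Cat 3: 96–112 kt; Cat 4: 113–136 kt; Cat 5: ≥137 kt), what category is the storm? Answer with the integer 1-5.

4

ΔP = 1012 − 931 = 81 hPa.
V ≈ 6.48 × 81^0.655 = 6.48 × 17.79 ≈ 115 kt.
115 kt falls in the Category 4 band.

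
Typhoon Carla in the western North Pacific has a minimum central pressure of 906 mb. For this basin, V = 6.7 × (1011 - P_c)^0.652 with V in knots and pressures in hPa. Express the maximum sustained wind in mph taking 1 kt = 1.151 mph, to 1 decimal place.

160.3 mph

ΔP = 1011 − 906 = 105 mb.
V ≈ 6.7 × 105^0.652 = 6.7 × 20.788 ≈ 139.280 kt.
139.280 × 1.151 ≈ 160.31 mph → 160.3 mph.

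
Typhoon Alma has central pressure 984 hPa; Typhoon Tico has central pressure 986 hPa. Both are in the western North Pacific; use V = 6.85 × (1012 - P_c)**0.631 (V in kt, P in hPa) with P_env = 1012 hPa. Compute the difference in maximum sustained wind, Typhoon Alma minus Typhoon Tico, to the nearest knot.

3 kt

Typhoon Alma: ΔP = 28; V ≈ 6.85 × 28^0.631 ≈ 56.09 kt.
Typhoon Tico: ΔP = 26; V ≈ 6.85 × 26^0.631 ≈ 53.52 kt.
Difference ≈ 56.09 − 53.52 = 2.57 → 3 kt.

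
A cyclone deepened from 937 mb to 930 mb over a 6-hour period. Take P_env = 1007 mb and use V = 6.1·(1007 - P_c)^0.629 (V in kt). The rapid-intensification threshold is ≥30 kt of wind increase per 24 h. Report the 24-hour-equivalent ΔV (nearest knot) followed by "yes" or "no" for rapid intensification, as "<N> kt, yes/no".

V₁: ΔP = 70, V ≈ 6.1 × 70^0.629 ≈ 88.29 kt.
V₂: ΔP = 77, V ≈ 6.1 × 77^0.629 ≈ 93.74 kt.
ΔV over 6 h = 5.45 kt → 24 h equivalent = 5.45 × 24/6 ≈ 21.80 kt.
22 kt < 30 kt ⇒ not rapid intensification.

22 kt, no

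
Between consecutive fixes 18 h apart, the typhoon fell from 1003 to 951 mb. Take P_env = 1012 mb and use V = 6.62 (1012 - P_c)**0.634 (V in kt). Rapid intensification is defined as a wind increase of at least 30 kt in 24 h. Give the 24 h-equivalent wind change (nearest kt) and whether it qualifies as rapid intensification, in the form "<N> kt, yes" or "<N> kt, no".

V₁: ΔP = 9, V ≈ 6.62 × 9^0.634 ≈ 26.66 kt.
V₂: ΔP = 61, V ≈ 6.62 × 61^0.634 ≈ 89.69 kt.
ΔV over 18 h = 63.03 kt → 24 h equivalent = 63.03 × 24/18 ≈ 84.04 kt.
84 kt ≥ 30 kt ⇒ rapid intensification.

84 kt, yes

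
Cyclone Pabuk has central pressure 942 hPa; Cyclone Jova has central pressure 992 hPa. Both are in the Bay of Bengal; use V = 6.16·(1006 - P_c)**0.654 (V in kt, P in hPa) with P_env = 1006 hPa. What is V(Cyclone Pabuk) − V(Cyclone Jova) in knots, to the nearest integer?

59 kt

Cyclone Pabuk: ΔP = 64; V ≈ 6.16 × 64^0.654 ≈ 93.50 kt.
Cyclone Jova: ΔP = 14; V ≈ 6.16 × 14^0.654 ≈ 34.61 kt.
Difference ≈ 93.50 − 34.61 = 58.89 → 59 kt.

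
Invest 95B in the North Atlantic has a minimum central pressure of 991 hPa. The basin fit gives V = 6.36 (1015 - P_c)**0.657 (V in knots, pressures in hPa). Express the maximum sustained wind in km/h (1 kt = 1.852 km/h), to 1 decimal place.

95.0 km/h

ΔP = 1015 − 991 = 24 hPa.
V ≈ 6.36 × 24^0.657 = 6.36 × 8.069 ≈ 51.316 kt.
51.316 × 1.852 ≈ 95.04 km/h → 95.0 km/h.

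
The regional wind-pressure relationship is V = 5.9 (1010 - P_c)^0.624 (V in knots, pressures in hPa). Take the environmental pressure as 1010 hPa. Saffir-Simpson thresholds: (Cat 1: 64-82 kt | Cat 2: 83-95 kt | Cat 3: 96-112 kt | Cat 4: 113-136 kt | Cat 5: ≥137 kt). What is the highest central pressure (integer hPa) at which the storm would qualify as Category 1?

Category 1 begins at V = 64 kt.
Required ΔP = (64/5.9)^(1/0.624) = 10.847^1.603 ≈ 45.62 hPa.
P_c ≤ 1010 − 45.62 = 964.38, so the highest integer P_c is 964 hPa.

964 hPa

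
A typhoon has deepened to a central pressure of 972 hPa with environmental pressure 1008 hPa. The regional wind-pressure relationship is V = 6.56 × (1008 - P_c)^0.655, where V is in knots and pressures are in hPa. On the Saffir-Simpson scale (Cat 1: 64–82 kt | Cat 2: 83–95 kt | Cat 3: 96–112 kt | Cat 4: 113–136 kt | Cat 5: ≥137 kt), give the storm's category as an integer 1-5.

1

ΔP = 1008 − 972 = 36 hPa.
V ≈ 6.56 × 36^0.655 = 6.56 × 10.46 ≈ 69 kt.
69 kt falls in the Category 1 band.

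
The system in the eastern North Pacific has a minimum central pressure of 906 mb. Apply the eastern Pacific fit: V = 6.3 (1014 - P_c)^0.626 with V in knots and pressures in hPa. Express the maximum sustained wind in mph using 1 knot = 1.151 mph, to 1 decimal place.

135.9 mph

ΔP = 1014 − 906 = 108 mb.
V ≈ 6.3 × 108^0.626 = 6.3 × 18.747 ≈ 118.104 kt.
118.104 × 1.151 ≈ 135.94 mph → 135.9 mph.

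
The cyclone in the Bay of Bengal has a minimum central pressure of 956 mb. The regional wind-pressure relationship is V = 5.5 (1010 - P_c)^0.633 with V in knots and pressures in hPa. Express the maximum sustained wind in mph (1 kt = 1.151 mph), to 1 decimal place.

79.1 mph

ΔP = 1010 − 956 = 54 mb.
V ≈ 5.5 × 54^0.633 = 5.5 × 12.491 ≈ 68.702 kt.
68.702 × 1.151 ≈ 79.08 mph → 79.1 mph.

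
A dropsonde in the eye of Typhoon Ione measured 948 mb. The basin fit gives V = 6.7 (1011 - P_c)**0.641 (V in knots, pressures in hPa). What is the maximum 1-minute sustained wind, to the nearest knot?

ΔP = 1011 − 948 = 63 mb.
63^0.641 ≈ 14.236.
V ≈ 6.7 × 14.236 ≈ 95.4 kt.

95 kt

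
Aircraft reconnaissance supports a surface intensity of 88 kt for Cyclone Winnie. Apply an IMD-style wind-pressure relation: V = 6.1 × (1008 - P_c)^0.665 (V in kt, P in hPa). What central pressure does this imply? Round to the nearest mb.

ΔP = (V / 6.1)^(1/0.665) = (88/6.1)^1.504.
88/6.1 = 14.426; 14.426^1.504 ≈ 55.35 mb.
P_c = 1008 − 55.35 = 952.65 ≈ 953 mb.

953 mb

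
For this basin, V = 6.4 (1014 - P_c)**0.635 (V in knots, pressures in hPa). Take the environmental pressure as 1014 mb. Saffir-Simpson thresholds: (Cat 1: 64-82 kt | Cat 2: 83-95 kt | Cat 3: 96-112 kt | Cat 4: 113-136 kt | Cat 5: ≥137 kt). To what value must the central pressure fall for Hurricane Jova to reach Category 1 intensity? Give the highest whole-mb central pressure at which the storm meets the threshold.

Category 1 begins at V = 64 kt.
Required ΔP = (64/6.4)^(1/0.635) = 10.000^1.575 ≈ 37.57 mb.
P_c ≤ 1014 − 37.57 = 976.43, so the highest integer P_c is 976 mb.

976 mb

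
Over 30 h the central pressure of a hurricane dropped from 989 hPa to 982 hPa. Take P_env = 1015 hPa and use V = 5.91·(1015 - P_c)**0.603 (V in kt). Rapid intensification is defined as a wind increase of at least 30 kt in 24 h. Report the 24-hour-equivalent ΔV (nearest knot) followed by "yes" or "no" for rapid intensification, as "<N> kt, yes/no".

V₁: ΔP = 26, V ≈ 5.91 × 26^0.603 ≈ 42.15 kt.
V₂: ΔP = 33, V ≈ 5.91 × 33^0.603 ≈ 48.67 kt.
ΔV over 30 h = 6.52 kt → 24 h equivalent = 6.52 × 24/30 ≈ 5.22 kt.
5 kt < 30 kt ⇒ not rapid intensification.

5 kt, no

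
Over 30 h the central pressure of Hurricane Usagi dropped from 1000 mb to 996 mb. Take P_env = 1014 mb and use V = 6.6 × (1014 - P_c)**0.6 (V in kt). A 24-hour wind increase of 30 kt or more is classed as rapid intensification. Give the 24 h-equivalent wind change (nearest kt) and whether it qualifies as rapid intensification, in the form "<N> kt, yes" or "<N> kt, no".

V₁: ΔP = 14, V ≈ 6.6 × 14^0.6 ≈ 32.15 kt.
V₂: ΔP = 18, V ≈ 6.6 × 18^0.6 ≈ 37.39 kt.
ΔV over 30 h = 5.24 kt → 24 h equivalent = 5.24 × 24/30 ≈ 4.19 kt.
4 kt < 30 kt ⇒ not rapid intensification.

4 kt, no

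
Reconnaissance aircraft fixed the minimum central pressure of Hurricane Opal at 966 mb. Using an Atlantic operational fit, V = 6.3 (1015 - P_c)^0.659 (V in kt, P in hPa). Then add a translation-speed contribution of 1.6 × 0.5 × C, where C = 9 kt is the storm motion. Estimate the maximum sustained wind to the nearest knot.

89 kt

ΔP = 1015 − 966 = 49 mb.
49^0.659 ≈ 12.997.
V ≈ 6.3 × 12.997 ≈ 81.9 kt.
Translation term: 1.6 × 0.5 × 9 = 7.2 kt.
Corrected V ≈ 89.1 kt → 89 kt.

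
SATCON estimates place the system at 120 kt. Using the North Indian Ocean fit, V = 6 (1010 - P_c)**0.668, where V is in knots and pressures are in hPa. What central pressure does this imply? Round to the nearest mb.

ΔP = (V / 6)^(1/0.668) = (120/6)^1.497.
120/6 = 20.000; 20.000^1.497 ≈ 88.64 mb.
P_c = 1010 − 88.64 = 921.36 ≈ 921 mb.

921 mb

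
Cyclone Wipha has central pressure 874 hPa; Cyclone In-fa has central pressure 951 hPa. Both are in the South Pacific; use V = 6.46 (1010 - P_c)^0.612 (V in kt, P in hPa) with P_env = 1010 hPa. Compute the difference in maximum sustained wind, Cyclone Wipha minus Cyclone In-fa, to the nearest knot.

52 kt

Cyclone Wipha: ΔP = 136; V ≈ 6.46 × 136^0.612 ≈ 130.60 kt.
Cyclone In-fa: ΔP = 59; V ≈ 6.46 × 59^0.612 ≈ 78.34 kt.
Difference ≈ 130.60 − 78.34 = 52.26 → 52 kt.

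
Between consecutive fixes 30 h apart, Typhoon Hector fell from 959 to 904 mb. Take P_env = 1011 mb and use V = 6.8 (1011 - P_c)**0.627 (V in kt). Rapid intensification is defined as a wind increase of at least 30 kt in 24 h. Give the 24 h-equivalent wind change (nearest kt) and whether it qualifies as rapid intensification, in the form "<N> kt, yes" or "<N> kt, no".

37 kt, yes

V₁: ΔP = 52, V ≈ 6.8 × 52^0.627 ≈ 80.99 kt.
V₂: ΔP = 107, V ≈ 6.8 × 107^0.627 ≈ 127.33 kt.
ΔV over 30 h = 46.34 kt → 24 h equivalent = 46.34 × 24/30 ≈ 37.07 kt.
37 kt ≥ 30 kt ⇒ rapid intensification.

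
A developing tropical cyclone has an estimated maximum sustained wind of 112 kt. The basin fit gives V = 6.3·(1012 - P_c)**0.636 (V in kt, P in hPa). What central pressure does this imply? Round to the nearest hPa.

ΔP = (V / 6.3)^(1/0.636) = (112/6.3)^1.572.
112/6.3 = 17.778; 17.778^1.572 ≈ 92.30 hPa.
P_c = 1012 − 92.30 = 919.70 ≈ 920 hPa.

920 hPa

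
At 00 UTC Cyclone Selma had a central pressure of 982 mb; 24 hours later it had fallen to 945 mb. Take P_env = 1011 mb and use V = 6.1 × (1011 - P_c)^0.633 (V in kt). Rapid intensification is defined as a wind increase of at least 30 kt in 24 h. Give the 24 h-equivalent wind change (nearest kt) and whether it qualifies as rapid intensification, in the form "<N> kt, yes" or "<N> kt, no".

35 kt, yes

V₁: ΔP = 29, V ≈ 6.1 × 29^0.633 ≈ 51.41 kt.
V₂: ΔP = 66, V ≈ 6.1 × 66^0.633 ≈ 86.52 kt.
ΔV over 24 h = 35.11 kt → 24 h equivalent = 35.11 × 24/24 ≈ 35.11 kt.
35 kt ≥ 30 kt ⇒ rapid intensification.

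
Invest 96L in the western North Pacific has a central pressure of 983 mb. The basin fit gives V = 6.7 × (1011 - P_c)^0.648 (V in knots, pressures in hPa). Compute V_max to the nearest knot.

ΔP = 1011 − 983 = 28 mb.
28^0.648 ≈ 8.665.
V ≈ 6.7 × 8.665 ≈ 58.1 kt.

58 kt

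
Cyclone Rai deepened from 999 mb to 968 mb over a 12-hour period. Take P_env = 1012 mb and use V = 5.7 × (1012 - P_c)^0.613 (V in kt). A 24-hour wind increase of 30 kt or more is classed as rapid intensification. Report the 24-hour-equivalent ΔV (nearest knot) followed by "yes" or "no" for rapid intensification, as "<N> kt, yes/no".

61 kt, yes

V₁: ΔP = 13, V ≈ 5.7 × 13^0.613 ≈ 27.46 kt.
V₂: ΔP = 44, V ≈ 5.7 × 44^0.613 ≈ 57.98 kt.
ΔV over 12 h = 30.52 kt → 24 h equivalent = 30.52 × 24/12 ≈ 61.04 kt.
61 kt ≥ 30 kt ⇒ rapid intensification.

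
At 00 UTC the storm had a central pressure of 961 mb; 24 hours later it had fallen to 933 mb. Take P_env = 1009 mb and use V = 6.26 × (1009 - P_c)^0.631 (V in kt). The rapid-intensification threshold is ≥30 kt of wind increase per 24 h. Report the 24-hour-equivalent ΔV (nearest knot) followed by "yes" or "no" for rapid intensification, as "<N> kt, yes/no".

24 kt, no

V₁: ΔP = 48, V ≈ 6.26 × 48^0.631 ≈ 72.02 kt.
V₂: ΔP = 76, V ≈ 6.26 × 76^0.631 ≈ 96.24 kt.
ΔV over 24 h = 24.22 kt → 24 h equivalent = 24.22 × 24/24 ≈ 24.22 kt.
24 kt < 30 kt ⇒ not rapid intensification.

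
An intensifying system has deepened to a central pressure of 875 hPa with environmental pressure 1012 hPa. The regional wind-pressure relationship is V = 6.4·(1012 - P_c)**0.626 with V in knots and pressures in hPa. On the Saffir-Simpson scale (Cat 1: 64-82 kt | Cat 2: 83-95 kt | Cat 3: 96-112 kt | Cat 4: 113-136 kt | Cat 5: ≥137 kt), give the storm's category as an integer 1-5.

ΔP = 1012 − 875 = 137 hPa.
V ≈ 6.4 × 137^0.626 = 6.4 × 21.76 ≈ 139 kt.
139 kt falls in the Category 5 band.

5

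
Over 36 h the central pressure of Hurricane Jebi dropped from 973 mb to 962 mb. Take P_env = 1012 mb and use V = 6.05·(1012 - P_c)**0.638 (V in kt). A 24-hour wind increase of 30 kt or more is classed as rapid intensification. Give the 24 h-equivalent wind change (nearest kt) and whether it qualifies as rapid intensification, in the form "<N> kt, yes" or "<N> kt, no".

V₁: ΔP = 39, V ≈ 6.05 × 39^0.638 ≈ 62.64 kt.
V₂: ΔP = 50, V ≈ 6.05 × 50^0.638 ≈ 73.40 kt.
ΔV over 36 h = 10.76 kt → 24 h equivalent = 10.76 × 24/36 ≈ 7.17 kt.
7 kt < 30 kt ⇒ not rapid intensification.

7 kt, no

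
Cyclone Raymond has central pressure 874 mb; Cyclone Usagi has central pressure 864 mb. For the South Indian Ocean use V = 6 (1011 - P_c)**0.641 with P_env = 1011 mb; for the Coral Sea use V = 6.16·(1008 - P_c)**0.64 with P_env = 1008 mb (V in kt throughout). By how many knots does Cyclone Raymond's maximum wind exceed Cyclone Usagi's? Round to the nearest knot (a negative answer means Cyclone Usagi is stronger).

Cyclone Raymond: ΔP = 137; V ≈ 6 × 137^0.641 ≈ 140.54 kt.
Cyclone Usagi: ΔP = 144; V ≈ 6.16 × 144^0.64 ≈ 148.23 kt.
Difference ≈ 140.54 − 148.23 = -7.69 → -8 kt.

-8 kt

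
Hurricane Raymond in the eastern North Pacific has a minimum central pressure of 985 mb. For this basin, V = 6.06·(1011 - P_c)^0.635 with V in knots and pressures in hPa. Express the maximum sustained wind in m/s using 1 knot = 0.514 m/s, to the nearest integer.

ΔP = 1011 − 985 = 26 mb.
V ≈ 6.06 × 26^0.635 = 6.06 × 7.916 ≈ 47.971 kt.
47.971 × 0.514 ≈ 24.66 m/s → 25 m/s.

25 m/s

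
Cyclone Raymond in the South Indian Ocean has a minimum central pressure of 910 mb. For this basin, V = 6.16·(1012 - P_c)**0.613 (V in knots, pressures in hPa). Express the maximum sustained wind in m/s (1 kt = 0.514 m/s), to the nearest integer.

ΔP = 1012 − 910 = 102 mb.
V ≈ 6.16 × 102^0.613 = 6.16 × 17.032 ≈ 104.919 kt.
104.919 × 0.514 ≈ 53.93 m/s → 54 m/s.

54 m/s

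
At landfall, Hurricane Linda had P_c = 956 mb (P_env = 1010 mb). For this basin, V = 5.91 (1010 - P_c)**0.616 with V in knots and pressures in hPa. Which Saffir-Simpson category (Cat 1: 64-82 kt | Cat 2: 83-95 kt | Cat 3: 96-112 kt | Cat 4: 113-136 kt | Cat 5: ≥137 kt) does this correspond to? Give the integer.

ΔP = 1010 − 956 = 54 mb.
V ≈ 5.91 × 54^0.616 = 5.91 × 11.67 ≈ 69 kt.
69 kt falls in the Category 1 band.

1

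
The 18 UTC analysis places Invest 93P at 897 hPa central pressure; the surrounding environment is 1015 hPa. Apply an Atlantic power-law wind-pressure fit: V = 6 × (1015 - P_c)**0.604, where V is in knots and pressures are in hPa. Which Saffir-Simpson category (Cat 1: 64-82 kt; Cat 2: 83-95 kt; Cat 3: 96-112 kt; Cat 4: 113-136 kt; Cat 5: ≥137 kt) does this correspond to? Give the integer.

3

ΔP = 1015 − 897 = 118 hPa.
V ≈ 6 × 118^0.604 = 6 × 17.84 ≈ 107 kt.
107 kt falls in the Category 3 band.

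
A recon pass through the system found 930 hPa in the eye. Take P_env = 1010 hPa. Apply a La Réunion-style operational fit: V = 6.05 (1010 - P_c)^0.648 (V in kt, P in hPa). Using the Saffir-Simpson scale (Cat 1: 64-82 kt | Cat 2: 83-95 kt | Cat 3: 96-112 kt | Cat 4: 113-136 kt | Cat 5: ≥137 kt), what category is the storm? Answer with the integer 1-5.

3

ΔP = 1010 − 930 = 80 hPa.
V ≈ 6.05 × 80^0.648 = 6.05 × 17.11 ≈ 104 kt.
104 kt falls in the Category 3 band.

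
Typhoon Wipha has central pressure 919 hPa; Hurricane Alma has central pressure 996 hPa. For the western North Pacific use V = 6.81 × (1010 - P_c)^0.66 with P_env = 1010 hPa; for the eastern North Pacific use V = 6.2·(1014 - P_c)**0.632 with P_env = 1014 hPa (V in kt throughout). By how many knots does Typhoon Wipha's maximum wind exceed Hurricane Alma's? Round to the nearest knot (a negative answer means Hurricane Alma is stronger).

Typhoon Wipha: ΔP = 91; V ≈ 6.81 × 91^0.66 ≈ 133.69 kt.
Hurricane Alma: ΔP = 18; V ≈ 6.2 × 18^0.632 ≈ 38.52 kt.
Difference ≈ 133.69 − 38.52 = 95.17 → 95 kt.

95 kt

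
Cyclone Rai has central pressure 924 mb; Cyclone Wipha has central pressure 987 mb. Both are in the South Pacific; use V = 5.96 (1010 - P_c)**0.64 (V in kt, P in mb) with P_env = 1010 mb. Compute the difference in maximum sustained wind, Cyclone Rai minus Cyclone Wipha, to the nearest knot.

59 kt

Cyclone Rai: ΔP = 86; V ≈ 5.96 × 86^0.64 ≈ 103.12 kt.
Cyclone Wipha: ΔP = 23; V ≈ 5.96 × 23^0.64 ≈ 44.34 kt.
Difference ≈ 103.12 − 44.34 = 58.78 → 59 kt.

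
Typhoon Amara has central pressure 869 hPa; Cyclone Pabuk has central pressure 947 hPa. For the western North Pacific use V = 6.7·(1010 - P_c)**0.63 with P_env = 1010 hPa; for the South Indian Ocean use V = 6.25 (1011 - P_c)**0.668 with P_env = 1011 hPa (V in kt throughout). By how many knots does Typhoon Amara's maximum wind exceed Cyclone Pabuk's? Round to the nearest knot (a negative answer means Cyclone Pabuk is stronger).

51 kt

Typhoon Amara: ΔP = 141; V ≈ 6.7 × 141^0.63 ≈ 151.38 kt.
Cyclone Pabuk: ΔP = 64; V ≈ 6.25 × 64^0.668 ≈ 100.56 kt.
Difference ≈ 151.38 − 100.56 = 50.82 → 51 kt.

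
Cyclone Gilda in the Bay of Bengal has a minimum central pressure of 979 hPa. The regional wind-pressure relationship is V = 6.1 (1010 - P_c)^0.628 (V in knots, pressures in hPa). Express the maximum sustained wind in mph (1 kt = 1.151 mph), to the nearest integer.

61 mph

ΔP = 1010 − 979 = 31 hPa.
V ≈ 6.1 × 31^0.628 = 6.1 × 8.641 ≈ 52.711 kt.
52.711 × 1.151 ≈ 60.67 mph → 61 mph.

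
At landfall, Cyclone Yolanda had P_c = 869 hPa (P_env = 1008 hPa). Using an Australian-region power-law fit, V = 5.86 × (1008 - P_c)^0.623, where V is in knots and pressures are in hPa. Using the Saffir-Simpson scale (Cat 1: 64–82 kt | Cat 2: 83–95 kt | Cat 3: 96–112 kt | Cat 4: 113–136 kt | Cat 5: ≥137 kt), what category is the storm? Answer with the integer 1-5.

ΔP = 1008 − 869 = 139 hPa.
V ≈ 5.86 × 139^0.623 = 5.86 × 21.63 ≈ 127 kt.
127 kt falls in the Category 4 band.

4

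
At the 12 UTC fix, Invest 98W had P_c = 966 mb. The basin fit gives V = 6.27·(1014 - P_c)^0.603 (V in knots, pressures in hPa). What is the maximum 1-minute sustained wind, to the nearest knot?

65 kt

ΔP = 1014 − 966 = 48 mb.
48^0.603 ≈ 10.323.
V ≈ 6.27 × 10.323 ≈ 64.7 kt.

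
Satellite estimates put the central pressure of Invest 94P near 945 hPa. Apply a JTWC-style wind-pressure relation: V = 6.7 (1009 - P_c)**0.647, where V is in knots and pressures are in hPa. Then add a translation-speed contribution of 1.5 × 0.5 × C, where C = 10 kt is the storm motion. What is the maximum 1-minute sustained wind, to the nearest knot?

106 kt

ΔP = 1009 − 945 = 64 hPa.
64^0.647 ≈ 14.743.
V ≈ 6.7 × 14.743 ≈ 98.8 kt.
Translation term: 1.5 × 0.5 × 10 = 7.5 kt.
Corrected V ≈ 106.3 kt → 106 kt.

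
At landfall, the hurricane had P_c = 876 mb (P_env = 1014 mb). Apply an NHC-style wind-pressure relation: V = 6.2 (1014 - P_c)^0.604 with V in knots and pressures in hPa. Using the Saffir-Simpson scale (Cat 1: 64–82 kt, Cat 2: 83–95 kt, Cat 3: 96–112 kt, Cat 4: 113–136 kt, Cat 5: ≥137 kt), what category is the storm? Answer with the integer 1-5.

4

ΔP = 1014 − 876 = 138 mb.
V ≈ 6.2 × 138^0.604 = 6.2 × 19.61 ≈ 122 kt.
122 kt falls in the Category 4 band.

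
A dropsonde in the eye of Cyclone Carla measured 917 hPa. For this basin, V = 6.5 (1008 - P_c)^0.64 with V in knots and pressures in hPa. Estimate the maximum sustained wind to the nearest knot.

ΔP = 1008 − 917 = 91 hPa.
91^0.64 ≈ 17.939.
V ≈ 6.5 × 17.939 ≈ 116.6 kt.

117 kt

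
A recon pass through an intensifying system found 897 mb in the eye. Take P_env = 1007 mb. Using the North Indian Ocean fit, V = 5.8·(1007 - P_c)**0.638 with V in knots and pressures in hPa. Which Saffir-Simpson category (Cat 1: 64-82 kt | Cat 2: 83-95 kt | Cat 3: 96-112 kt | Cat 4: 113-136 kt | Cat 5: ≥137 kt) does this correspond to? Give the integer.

ΔP = 1007 − 897 = 110 mb.
V ≈ 5.8 × 110^0.638 = 5.8 × 20.06 ≈ 116 kt.
116 kt falls in the Category 4 band.

4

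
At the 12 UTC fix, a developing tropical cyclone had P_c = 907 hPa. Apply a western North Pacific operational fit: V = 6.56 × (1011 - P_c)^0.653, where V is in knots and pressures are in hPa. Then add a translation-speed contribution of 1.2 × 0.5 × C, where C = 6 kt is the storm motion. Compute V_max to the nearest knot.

ΔP = 1011 − 907 = 104 hPa.
104^0.653 ≈ 20.755.
V ≈ 6.56 × 20.755 ≈ 136.2 kt.
Translation term: 1.2 × 0.5 × 6 = 3.6 kt.
Corrected V ≈ 139.8 kt → 140 kt.

140 kt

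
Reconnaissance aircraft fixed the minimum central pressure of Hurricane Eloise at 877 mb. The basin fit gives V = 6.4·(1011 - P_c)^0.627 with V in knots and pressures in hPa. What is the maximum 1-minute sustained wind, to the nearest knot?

138 kt

ΔP = 1011 − 877 = 134 mb.
134^0.627 ≈ 21.562.
V ≈ 6.4 × 21.562 ≈ 138.0 kt.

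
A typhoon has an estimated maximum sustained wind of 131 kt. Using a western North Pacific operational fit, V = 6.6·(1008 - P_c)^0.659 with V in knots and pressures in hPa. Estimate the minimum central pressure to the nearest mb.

ΔP = (V / 6.6)^(1/0.659) = (131/6.6)^1.517.
131/6.6 = 19.848; 19.848^1.517 ≈ 93.16 mb.
P_c = 1008 − 93.16 = 914.84 ≈ 915 mb.

915 mb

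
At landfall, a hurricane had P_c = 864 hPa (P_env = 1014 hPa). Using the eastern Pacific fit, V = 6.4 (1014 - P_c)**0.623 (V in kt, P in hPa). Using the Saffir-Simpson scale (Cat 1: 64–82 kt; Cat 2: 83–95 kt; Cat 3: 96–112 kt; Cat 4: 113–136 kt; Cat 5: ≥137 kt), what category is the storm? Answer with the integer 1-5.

5

ΔP = 1014 − 864 = 150 hPa.
V ≈ 6.4 × 150^0.623 = 6.4 × 22.68 ≈ 145 kt.
145 kt falls in the Category 5 band.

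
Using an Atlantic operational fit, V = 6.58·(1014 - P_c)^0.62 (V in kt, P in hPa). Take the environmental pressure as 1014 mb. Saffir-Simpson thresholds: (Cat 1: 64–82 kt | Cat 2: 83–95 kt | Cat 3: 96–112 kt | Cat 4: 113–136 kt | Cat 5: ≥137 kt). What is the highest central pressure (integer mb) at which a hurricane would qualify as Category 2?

Category 2 begins at V = 83 kt.
Required ΔP = (83/6.58)^(1/0.62) = 12.614^1.613 ≈ 59.64 mb.
P_c ≤ 1014 − 59.64 = 954.36, so the highest integer P_c is 954 mb.

954 mb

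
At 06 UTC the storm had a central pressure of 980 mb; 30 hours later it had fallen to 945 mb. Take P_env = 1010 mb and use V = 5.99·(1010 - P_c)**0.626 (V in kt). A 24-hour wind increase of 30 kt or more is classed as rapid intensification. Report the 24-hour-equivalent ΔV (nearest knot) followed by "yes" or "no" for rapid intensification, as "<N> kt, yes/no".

25 kt, no

V₁: ΔP = 30, V ≈ 5.99 × 30^0.626 ≈ 50.36 kt.
V₂: ΔP = 65, V ≈ 5.99 × 65^0.626 ≈ 81.72 kt.
ΔV over 30 h = 31.36 kt → 24 h equivalent = 31.36 × 24/30 ≈ 25.09 kt.
25 kt < 30 kt ⇒ not rapid intensification.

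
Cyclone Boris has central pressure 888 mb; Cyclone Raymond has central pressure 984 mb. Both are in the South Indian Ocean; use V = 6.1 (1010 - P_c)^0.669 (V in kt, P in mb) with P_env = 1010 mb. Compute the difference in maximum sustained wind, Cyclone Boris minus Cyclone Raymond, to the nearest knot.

98 kt

Cyclone Boris: ΔP = 122; V ≈ 6.1 × 122^0.669 ≈ 151.74 kt.
Cyclone Raymond: ΔP = 26; V ≈ 6.1 × 26^0.669 ≈ 53.94 kt.
Difference ≈ 151.74 − 53.94 = 97.80 → 98 kt.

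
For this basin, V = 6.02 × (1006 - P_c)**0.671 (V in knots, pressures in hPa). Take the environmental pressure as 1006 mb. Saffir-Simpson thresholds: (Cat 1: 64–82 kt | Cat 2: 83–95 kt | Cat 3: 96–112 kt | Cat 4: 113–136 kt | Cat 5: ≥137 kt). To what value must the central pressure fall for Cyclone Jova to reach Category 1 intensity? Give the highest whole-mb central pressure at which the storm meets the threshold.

972 mb

Category 1 begins at V = 64 kt.
Required ΔP = (64/6.02)^(1/0.671) = 10.631^1.490 ≈ 33.88 mb.
P_c ≤ 1006 − 33.88 = 972.12, so the highest integer P_c is 972 mb.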